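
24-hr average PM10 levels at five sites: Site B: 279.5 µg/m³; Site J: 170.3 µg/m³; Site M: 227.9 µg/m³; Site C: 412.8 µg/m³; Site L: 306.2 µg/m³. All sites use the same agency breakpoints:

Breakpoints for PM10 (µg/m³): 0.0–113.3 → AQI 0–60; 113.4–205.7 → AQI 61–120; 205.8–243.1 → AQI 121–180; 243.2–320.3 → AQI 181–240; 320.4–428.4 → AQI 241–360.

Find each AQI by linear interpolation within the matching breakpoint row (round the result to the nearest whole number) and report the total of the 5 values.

Site B: row 243.2–320.3 (AQI 181–240). (240−181)·(279.5−243.2)/(320.3−243.2) + 181 = 59·36.3/77.1 + 181 ≈ 208.78 → 209.
Site J: 170.3 lies in 113.4–205.7, so I_lo=61, I_hi=120, C_lo=113.4, C_hi=205.7.
(120−61)/(205.7−113.4) × (170.3−113.4) + 61 = 59/92.3 × 56.9 + 61 ≈ 97.37 → 97.
Site M 227.9: bracket 205.8–243.1 → index 121–180; slope 59/37.3, offset 22.1.
AQI = 121 + 59/37.3·22.1 ≈ 155.96 ⇒ 156.
Site C: row 320.4–428.4 (AQI 241–360). (360−241)·(412.8−320.4)/(428.4−320.4) + 241 = 119·92.4/108.0 + 241 ≈ 342.81 → 343.
Site L 306.2: bracket 243.2–320.3 → index 181–240; slope 59/77.1, offset 63.0.
AQI = 181 + 59/77.1·63.0 ≈ 229.21 ⇒ 229.
AQIs: Site B=209, Site J=97, Site M=156, Site C=343, Site L=229. Sum = 209 + 97 + 156 + 343 + 229 = 1034.

1034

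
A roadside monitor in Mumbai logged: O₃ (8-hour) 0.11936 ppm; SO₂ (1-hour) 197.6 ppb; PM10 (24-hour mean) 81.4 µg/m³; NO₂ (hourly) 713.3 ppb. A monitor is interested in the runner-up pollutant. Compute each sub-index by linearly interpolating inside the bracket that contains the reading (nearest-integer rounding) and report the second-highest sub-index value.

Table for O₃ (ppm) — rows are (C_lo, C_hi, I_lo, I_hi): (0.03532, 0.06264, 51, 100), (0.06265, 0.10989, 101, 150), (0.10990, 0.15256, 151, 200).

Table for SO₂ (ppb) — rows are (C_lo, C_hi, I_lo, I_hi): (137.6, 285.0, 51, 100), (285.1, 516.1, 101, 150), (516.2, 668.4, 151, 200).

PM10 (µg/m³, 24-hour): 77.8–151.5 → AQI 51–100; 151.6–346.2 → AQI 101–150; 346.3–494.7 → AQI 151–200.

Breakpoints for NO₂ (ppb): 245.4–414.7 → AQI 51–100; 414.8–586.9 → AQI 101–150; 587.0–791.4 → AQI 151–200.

O₃: row 0.10990–0.15256 (AQI 151–200). (200−151)·(0.11936−0.10990)/(0.15256−0.10990) + 151 = 49·0.00946/0.04266 + 151 ≈ 161.87 → 162.
SO₂: row 137.6–285.0 (AQI 51–100). (100−51)·(197.6−137.6)/(285.0−137.6) + 51 = 49·60.0/147.4 + 51 ≈ 70.95 → 71.
PM10 81.4: bracket 77.8–151.5 → index 51–100; slope 49/73.7, offset 3.6.
AQI = 51 + 49/73.7·3.6 ≈ 53.39 ⇒ 53.
NO₂: 713.3 ∈ [587.0, 791.4] ↔ index [151, 200].
151 + (713.3−587.0)·(200−151)/(791.4−587.0) = 151 + 126.3·49/204.4 ≈ 181.28, so AQI = 181.
Sub-indices: O₃→162, SO₂→71, PM10→53, NO₂→181. Ranked high→low: 181, 162, 71, 53. Second-highest sub-index = 162.

162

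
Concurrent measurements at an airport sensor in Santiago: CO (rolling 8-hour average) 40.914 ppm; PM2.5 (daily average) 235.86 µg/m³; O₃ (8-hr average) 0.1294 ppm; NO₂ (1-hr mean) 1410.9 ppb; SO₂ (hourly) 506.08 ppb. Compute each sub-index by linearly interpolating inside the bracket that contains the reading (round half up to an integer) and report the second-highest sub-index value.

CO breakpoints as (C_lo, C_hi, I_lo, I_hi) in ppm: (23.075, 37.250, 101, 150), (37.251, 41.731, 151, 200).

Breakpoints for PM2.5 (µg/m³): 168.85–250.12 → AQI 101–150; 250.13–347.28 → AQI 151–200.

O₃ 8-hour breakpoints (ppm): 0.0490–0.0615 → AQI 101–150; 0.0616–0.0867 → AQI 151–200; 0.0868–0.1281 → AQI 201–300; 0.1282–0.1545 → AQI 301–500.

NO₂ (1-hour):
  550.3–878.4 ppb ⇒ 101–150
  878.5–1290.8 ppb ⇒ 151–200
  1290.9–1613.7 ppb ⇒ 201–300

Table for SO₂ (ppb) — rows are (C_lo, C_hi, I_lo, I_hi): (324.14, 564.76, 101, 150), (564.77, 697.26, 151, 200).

238

CO: 40.914 ∈ [37.251, 41.731] ↔ index [151, 200].
151 + (40.914−37.251)·(200−151)/(41.731−37.251) = 151 + 3.663·49/4.480 ≈ 191.06, so AQI = 191.
PM2.5 235.86: bracket 168.85–250.12 → index 101–150; slope 49/81.27, offset 67.01.
AQI = 101 + 49/81.27·67.01 ≈ 141.40 ⇒ 141.
O₃: 0.1294 ∈ [0.1282, 0.1545] ↔ index [301, 500].
301 + (0.1294−0.1282)·(500−301)/(0.1545−0.1282) = 301 + 0.0012·199/0.0263 ≈ 310.08, so AQI = 310.
NO₂: 1410.9 lies in 1290.9–1613.7, so I_lo=201, I_hi=300, C_lo=1290.9, C_hi=1613.7.
(300−201)/(1613.7−1290.9) × (1410.9−1290.9) + 201 = 99/322.8 × 120.0 + 201 ≈ 237.80 → 238.
SO₂: 506.08 ∈ [324.14, 564.76] ↔ index [101, 150].
101 + (506.08−324.14)·(150−101)/(564.76−324.14) = 101 + 181.94·49/240.62 ≈ 138.05, so AQI = 138.
Sub-indices: CO→191, PM2.5→141, O₃→310, NO₂→238, SO₂→138. Ranked high→low: 310, 238, 191, 141, 138. Second-highest sub-index = 238.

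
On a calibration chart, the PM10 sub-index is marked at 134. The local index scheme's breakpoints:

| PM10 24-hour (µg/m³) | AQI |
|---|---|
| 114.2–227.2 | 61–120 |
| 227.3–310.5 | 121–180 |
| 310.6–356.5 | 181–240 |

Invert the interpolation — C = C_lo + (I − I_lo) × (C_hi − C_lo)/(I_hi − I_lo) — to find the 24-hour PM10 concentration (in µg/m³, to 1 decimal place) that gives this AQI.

AQI 134 lies in the 121–180 band, which corresponds to 227.3–310.5 µg/m³.
C = 227.3 + (134−121)×(310.5−227.3)/(180−121) = 227.3 + 13×83.2/59 ≈ 245.632 µg/m³ → 245.6 µg/m³ to 1 dp.

245.6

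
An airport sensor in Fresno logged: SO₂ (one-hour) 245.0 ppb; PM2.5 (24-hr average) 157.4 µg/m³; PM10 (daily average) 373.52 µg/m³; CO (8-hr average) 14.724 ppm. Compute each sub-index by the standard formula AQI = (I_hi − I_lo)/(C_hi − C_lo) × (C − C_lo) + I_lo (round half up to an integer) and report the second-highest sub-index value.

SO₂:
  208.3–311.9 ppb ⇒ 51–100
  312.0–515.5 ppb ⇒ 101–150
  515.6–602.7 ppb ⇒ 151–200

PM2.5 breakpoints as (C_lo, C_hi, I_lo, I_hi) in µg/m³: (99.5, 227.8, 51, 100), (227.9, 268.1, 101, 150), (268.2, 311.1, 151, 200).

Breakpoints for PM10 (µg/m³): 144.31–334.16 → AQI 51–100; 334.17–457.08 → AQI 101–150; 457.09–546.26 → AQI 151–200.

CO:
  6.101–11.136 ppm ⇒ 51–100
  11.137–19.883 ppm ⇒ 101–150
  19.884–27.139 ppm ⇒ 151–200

SO₂ 245.0: bracket 208.3–311.9 → index 51–100; slope 49/103.6, offset 36.7.
AQI = 51 + 49/103.6·36.7 ≈ 68.36 ⇒ 68.
PM2.5 157.4: bracket 99.5–227.8 → index 51–100; slope 49/128.3, offset 57.9.
AQI = 51 + 49/128.3·57.9 ≈ 73.11 ⇒ 73.
PM10: 373.52 lies in 334.17–457.08, so I_lo=101, I_hi=150, C_lo=334.17, C_hi=457.08.
(150−101)/(457.08−334.17) × (373.52−334.17) + 101 = 49/122.91 × 39.35 + 101 ≈ 116.69 → 117.
CO 14.724: bracket 11.137–19.883 → index 101–150; slope 49/8.746, offset 3.587.
AQI = 101 + 49/8.746·3.587 ≈ 121.10 ⇒ 121.
Sub-indices: SO₂→68, PM2.5→73, PM10→117, CO→121. Ranked high→low: 121, 117, 73, 68. Second-highest sub-index = 117.

117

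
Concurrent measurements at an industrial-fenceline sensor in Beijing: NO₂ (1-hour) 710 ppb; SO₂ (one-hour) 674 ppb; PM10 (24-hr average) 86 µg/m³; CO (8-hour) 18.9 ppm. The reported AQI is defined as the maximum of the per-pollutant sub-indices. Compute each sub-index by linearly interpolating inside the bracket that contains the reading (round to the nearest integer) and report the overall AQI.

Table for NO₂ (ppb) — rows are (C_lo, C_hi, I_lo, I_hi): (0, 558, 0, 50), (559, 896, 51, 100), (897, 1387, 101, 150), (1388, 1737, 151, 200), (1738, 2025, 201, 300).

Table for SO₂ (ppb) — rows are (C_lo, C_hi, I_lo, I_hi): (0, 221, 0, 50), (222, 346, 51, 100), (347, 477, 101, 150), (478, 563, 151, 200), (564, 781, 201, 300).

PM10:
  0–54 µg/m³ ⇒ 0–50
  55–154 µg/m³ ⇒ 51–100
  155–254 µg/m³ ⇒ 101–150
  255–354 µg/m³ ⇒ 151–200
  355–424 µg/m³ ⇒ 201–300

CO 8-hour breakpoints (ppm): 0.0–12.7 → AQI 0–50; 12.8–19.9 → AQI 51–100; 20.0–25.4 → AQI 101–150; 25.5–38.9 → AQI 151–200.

NO₂: 710 lies in 559–896, so I_lo=51, I_hi=100, C_lo=559, C_hi=896.
(100−51)/(896−559) × (710−559) + 51 = 49/337 × 151 + 51 ≈ 72.96 → 73.
SO₂: row 564–781 (AQI 201–300). (300−201)·(674−564)/(781−564) + 201 = 99·110/217 + 201 ≈ 251.18 → 251.
PM10 86: bracket 55–154 → index 51–100; slope 49/99, offset 31.
AQI = 51 + 49/99·31 ≈ 66.34 ⇒ 66.
CO: row 12.8–19.9 (AQI 51–100). (100−51)·(18.9−12.8)/(19.9−12.8) + 51 = 49·6.1/7.1 + 51 ≈ 93.10 → 93.
Sub-indices: NO₂→73, SO₂→251, PM10→66, CO→93. Overall AQI = max = 251; dominant pollutant is SO₂.

251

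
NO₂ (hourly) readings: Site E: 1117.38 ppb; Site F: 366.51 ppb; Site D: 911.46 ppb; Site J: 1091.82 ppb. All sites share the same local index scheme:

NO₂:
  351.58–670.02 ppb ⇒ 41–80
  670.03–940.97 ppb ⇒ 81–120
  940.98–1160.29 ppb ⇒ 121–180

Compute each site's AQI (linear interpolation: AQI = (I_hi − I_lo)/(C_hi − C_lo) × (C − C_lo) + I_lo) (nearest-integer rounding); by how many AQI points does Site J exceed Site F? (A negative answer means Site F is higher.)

Site E 1117.38: bracket 940.98–1160.29 → index 121–180; slope 59/219.31, offset 176.40.
AQI = 121 + 59/219.31·176.40 ≈ 168.46 ⇒ 168.
Site F: 366.51 ∈ [351.58, 670.02] ↔ index [41, 80].
41 + (366.51−351.58)·(80−41)/(670.02−351.58) = 41 + 14.93·39/318.44 ≈ 42.83, so AQI = 43.
Site D 911.46: bracket 670.03–940.97 → index 81–120; slope 39/270.94, offset 241.43.
AQI = 81 + 39/270.94·241.43 ≈ 115.75 ⇒ 116.
Site J: 1091.82 lies in 940.98–1160.29, so I_lo=121, I_hi=180, C_lo=940.98, C_hi=1160.29.
(180−121)/(1160.29−940.98) × (1091.82−940.98) + 121 = 59/219.31 × 150.84 + 121 ≈ 161.58 → 162.
AQIs: Site E=168, Site F=43, Site D=116, Site J=162. Site J (162) − Site F (43) = 119.

119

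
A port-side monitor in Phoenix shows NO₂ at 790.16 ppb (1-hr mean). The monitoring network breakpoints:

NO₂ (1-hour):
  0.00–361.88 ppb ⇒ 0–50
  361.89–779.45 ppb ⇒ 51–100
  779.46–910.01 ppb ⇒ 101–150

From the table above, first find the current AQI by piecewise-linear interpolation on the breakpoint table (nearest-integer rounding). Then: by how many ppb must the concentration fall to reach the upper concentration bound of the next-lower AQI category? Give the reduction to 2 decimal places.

10.71

NO₂: row 779.46–910.01 (AQI 101–150). (150−101)·(790.16−779.46)/(910.01−779.46) + 101 = 49·10.70/130.55 + 101 ≈ 105.02 → 105.
Current AQI 105 is in the Unhealthy for Sensitive Groups range (101–150). The next-lower category tops out at AQI 100, whose upper concentration bound is 779.45 ppb.
Reduction needed = 790.16 − 779.45 = 10.71 ppb.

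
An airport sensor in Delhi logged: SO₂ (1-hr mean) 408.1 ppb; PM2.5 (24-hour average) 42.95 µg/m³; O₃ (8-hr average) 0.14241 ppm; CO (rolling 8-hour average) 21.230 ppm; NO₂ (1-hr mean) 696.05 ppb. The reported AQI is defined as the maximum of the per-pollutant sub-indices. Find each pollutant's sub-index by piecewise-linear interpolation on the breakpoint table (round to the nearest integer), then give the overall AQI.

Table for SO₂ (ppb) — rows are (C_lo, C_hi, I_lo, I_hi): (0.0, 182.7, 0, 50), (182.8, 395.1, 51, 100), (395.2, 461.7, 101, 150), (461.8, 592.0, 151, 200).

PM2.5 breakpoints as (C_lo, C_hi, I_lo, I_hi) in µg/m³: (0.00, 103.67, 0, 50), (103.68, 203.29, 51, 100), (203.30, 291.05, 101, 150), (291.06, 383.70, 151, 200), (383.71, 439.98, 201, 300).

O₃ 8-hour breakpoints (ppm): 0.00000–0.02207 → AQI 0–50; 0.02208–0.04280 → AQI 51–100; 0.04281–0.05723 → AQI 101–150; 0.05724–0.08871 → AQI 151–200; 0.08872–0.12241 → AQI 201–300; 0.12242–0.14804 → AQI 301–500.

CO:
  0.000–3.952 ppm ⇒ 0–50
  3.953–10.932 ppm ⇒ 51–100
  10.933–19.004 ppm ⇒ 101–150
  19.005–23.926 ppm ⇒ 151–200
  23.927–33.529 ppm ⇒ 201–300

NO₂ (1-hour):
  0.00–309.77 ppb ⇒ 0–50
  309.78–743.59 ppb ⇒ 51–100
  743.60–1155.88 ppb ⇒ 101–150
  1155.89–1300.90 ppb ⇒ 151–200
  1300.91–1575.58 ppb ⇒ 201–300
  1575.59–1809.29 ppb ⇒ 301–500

SO₂: 408.1 ∈ [395.2, 461.7] ↔ index [101, 150].
101 + (408.1−395.2)·(150−101)/(461.7−395.2) = 101 + 12.9·49/66.5 ≈ 110.51, so AQI = 111.
PM2.5: row 0.00–103.67 (AQI 0–50). (50−0)·(42.95−0.00)/(103.67−0.00) + 0 = 50·42.95/103.67 + 0 ≈ 20.71 → 21.
O₃: 0.14241 ∈ [0.12242, 0.14804] ↔ index [301, 500].
301 + (0.14241−0.12242)·(500−301)/(0.14804−0.12242) = 301 + 0.01999·199/0.02562 ≈ 456.27, so AQI = 456.
CO: 21.230 ∈ [19.005, 23.926] ↔ index [151, 200].
151 + (21.230−19.005)·(200−151)/(23.926−19.005) = 151 + 2.225·49/4.921 ≈ 173.16, so AQI = 173.
NO₂ 696.05: bracket 309.78–743.59 → index 51–100; slope 49/433.81, offset 386.27.
AQI = 51 + 49/433.81·386.27 ≈ 94.63 ⇒ 95.
Sub-indices: SO₂→111, PM2.5→21, O₃→456, CO→173, NO₂→95. Overall AQI = max = 456; dominant pollutant is O₃.
AQI 456: Hazardous.

456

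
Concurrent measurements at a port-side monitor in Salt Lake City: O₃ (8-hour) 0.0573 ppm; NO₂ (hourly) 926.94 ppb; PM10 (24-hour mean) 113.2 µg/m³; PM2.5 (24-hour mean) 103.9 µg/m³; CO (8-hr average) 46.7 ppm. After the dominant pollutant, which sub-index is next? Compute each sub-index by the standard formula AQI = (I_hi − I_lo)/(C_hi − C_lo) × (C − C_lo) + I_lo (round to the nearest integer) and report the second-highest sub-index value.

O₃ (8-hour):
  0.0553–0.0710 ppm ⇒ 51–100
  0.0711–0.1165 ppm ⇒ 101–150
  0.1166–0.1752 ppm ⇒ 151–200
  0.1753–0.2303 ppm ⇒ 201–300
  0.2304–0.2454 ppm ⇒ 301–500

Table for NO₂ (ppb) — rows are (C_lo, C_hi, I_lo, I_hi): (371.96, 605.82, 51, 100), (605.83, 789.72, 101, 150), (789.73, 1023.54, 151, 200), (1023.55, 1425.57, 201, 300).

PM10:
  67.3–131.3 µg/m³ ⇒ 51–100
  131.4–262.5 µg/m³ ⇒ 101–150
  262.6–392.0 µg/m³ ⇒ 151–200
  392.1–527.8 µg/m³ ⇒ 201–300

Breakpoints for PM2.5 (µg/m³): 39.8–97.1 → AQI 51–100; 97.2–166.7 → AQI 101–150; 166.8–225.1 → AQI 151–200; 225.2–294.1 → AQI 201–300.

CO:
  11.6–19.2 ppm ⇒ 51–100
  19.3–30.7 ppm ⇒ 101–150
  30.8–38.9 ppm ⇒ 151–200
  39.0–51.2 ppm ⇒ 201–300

180

O₃: 0.0573 lies in 0.0553–0.0710, so I_lo=51, I_hi=100, C_lo=0.0553, C_hi=0.0710.
(100−51)/(0.0710−0.0553) × (0.0573−0.0553) + 51 = 49/0.0157 × 0.0020 + 51 ≈ 57.24 → 57.
NO₂ 926.94: bracket 789.73–1023.54 → index 151–200; slope 49/233.81, offset 137.21.
AQI = 151 + 49/233.81·137.21 ≈ 179.76 ⇒ 180.
PM10 113.2: bracket 67.3–131.3 → index 51–100; slope 49/64.0, offset 45.9.
AQI = 51 + 49/64.0·45.9 ≈ 86.14 ⇒ 86.
PM2.5: 103.9 ∈ [97.2, 166.7] ↔ index [101, 150].
101 + (103.9−97.2)·(150−101)/(166.7−97.2) = 101 + 6.7·49/69.5 ≈ 105.72, so AQI = 106.
CO 46.7: bracket 39.0–51.2 → index 201–300; slope 99/12.2, offset 7.7.
AQI = 201 + 99/12.2·7.7 ≈ 263.48 ⇒ 263.
Sub-indices: O₃→57, NO₂→180, PM10→86, PM2.5→106, CO→263. Ranked high→low: 263, 180, 106, 86, 57. Second-highest sub-index = 180.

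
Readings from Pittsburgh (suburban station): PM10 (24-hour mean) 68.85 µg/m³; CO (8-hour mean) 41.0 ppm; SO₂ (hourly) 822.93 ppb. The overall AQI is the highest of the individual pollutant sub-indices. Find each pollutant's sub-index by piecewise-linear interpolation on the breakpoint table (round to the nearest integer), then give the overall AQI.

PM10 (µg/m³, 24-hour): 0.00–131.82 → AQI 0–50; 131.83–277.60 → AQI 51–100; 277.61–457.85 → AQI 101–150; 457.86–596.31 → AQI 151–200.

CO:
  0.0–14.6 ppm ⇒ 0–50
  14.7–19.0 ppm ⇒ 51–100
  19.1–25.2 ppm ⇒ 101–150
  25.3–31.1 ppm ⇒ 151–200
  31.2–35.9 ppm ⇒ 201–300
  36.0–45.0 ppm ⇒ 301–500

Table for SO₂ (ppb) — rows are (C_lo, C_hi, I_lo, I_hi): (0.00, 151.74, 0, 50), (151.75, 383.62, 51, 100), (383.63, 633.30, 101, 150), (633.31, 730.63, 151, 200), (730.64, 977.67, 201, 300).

412

PM10: row 0.00–131.82 (AQI 0–50). (50−0)·(68.85−0.00)/(131.82−0.00) + 0 = 50·68.85/131.82 + 0 ≈ 26.12 → 26.
CO 41.0: bracket 36.0–45.0 → index 301–500; slope 199/9.0, offset 5.0.
AQI = 301 + 199/9.0·5.0 ≈ 411.56 ⇒ 412.
SO₂: 822.93 lies in 730.64–977.67, so I_lo=201, I_hi=300, C_lo=730.64, C_hi=977.67.
(300−201)/(977.67−730.64) × (822.93−730.64) + 201 = 99/247.03 × 92.29 + 201 ≈ 237.99 → 238.
Sub-indices: PM10→26, CO→412, SO₂→238. Overall AQI = max = 412; dominant pollutant is CO.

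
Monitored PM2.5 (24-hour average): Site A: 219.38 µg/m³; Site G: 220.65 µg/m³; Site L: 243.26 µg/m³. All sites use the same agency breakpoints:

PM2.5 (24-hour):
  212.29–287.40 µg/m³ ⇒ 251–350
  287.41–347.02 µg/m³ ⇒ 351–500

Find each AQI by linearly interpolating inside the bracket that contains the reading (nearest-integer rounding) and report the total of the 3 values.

Site A: row 212.29–287.40 (AQI 251–350). (350−251)·(219.38−212.29)/(287.40−212.29) + 251 = 99·7.09/75.11 + 251 ≈ 260.35 → 260.
Site G: 220.65 ∈ [212.29, 287.40] ↔ index [251, 350].
251 + (220.65−212.29)·(350−251)/(287.40−212.29) = 251 + 8.36·99/75.11 ≈ 262.02, so AQI = 262.
Site L 243.26: bracket 212.29–287.40 → index 251–350; slope 99/75.11, offset 30.97.
AQI = 251 + 99/75.11·30.97 ≈ 291.82 ⇒ 292.
AQIs: Site A=260, Site G=262, Site L=292. Sum = 260 + 262 + 292 = 814.

814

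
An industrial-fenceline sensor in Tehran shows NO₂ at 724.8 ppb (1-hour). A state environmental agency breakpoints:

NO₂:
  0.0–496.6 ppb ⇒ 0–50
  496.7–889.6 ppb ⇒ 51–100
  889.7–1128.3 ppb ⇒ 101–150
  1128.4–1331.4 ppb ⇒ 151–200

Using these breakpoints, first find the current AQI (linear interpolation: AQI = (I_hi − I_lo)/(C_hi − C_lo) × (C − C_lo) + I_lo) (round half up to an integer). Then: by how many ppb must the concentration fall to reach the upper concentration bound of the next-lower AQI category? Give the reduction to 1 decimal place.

NO₂: row 496.7–889.6 (AQI 51–100). (100−51)·(724.8−496.7)/(889.6−496.7) + 51 = 49·228.1/392.9 + 51 ≈ 79.45 → 79.
Current AQI 79 is in the Moderate range (51–100). The next-lower category tops out at AQI 50, whose upper concentration bound is 496.6 ppb.
Reduction needed = 724.8 − 496.6 = 228.2 ppb.

228.2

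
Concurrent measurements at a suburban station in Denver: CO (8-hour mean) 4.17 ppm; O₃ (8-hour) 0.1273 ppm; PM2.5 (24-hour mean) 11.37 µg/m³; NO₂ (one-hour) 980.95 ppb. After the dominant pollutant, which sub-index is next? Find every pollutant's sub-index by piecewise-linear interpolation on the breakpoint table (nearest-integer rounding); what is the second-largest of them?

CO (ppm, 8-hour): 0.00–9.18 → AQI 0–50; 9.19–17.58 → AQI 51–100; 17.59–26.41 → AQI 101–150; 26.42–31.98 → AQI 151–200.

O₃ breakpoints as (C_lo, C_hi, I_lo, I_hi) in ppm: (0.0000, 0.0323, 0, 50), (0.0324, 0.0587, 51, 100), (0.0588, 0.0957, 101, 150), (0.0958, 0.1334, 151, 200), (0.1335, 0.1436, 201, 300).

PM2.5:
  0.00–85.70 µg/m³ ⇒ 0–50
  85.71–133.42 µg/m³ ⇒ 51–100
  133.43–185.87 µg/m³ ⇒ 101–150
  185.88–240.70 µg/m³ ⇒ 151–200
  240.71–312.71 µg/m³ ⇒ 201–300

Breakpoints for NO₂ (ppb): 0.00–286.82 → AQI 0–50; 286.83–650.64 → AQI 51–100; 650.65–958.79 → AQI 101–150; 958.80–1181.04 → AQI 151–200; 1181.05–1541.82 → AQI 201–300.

156

CO 4.17: bracket 0.00–9.18 → index 0–50; slope 50/9.18, offset 4.17.
AQI = 0 + 50/9.18·4.17 ≈ 22.71 ⇒ 23.
O₃: 0.1273 lies in 0.0958–0.1334, so I_lo=151, I_hi=200, C_lo=0.0958, C_hi=0.1334.
(200−151)/(0.1334−0.0958) × (0.1273−0.0958) + 151 = 49/0.0376 × 0.0315 + 151 ≈ 192.05 → 192.
PM2.5: row 0.00–85.70 (AQI 0–50). (50−0)·(11.37−0.00)/(85.70−0.00) + 0 = 50·11.37/85.70 + 0 ≈ 6.63 → 7.
NO₂: row 958.80–1181.04 (AQI 151–200). (200−151)·(980.95−958.80)/(1181.04−958.80) + 151 = 49·22.15/222.24 + 151 ≈ 155.88 → 156.
Sub-indices: CO→23, O₃→192, PM2.5→7, NO₂→156. Ranked high→low: 192, 156, 23, 7. Second-highest sub-index = 156.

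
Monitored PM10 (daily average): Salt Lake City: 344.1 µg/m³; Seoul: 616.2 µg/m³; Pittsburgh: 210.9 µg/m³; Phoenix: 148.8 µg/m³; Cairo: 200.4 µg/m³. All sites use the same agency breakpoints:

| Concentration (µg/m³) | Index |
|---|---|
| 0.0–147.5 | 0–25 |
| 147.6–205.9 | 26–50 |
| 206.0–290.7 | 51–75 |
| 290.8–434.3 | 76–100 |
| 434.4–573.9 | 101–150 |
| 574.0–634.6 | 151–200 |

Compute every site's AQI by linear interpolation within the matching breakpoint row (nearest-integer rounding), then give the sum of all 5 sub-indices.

396

Salt Lake City: 344.1 ∈ [290.8, 434.3] ↔ index [76, 100].
76 + (344.1−290.8)·(100−76)/(434.3−290.8) = 76 + 53.3·24/143.5 ≈ 84.91, so AQI = 85.
Seoul: 616.2 lies in 574.0–634.6, so I_lo=151, I_hi=200, C_lo=574.0, C_hi=634.6.
(200−151)/(634.6−574.0) × (616.2−574.0) + 151 = 49/60.6 × 42.2 + 151 ≈ 185.12 → 185.
Pittsburgh: row 206.0–290.7 (AQI 51–75). (75−51)·(210.9−206.0)/(290.7−206.0) + 51 = 24·4.9/84.7 + 51 ≈ 52.39 → 52.
Phoenix: row 147.6–205.9 (AQI 26–50). (50−26)·(148.8−147.6)/(205.9−147.6) + 26 = 24·1.2/58.3 + 26 ≈ 26.49 → 26.
Cairo 200.4: bracket 147.6–205.9 → index 26–50; slope 24/58.3, offset 52.8.
AQI = 26 + 24/58.3·52.8 ≈ 47.74 ⇒ 48.
AQIs: Salt Lake City=85, Seoul=185, Pittsburgh=52, Phoenix=26, Cairo=48. Sum = 85 + 185 + 52 + 26 + 48 = 396.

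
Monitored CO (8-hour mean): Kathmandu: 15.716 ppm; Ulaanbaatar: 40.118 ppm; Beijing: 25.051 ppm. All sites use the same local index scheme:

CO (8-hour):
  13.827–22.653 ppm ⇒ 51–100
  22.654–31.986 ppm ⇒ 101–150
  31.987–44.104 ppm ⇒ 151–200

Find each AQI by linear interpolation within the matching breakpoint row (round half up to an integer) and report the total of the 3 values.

359

Kathmandu: 15.716 ∈ [13.827, 22.653] ↔ index [51, 100].
51 + (15.716−13.827)·(100−51)/(22.653−13.827) = 51 + 1.889·49/8.826 ≈ 61.49, so AQI = 61.
Ulaanbaatar 40.118: bracket 31.987–44.104 → index 151–200; slope 49/12.117, offset 8.131.
AQI = 151 + 49/12.117·8.131 ≈ 183.88 ⇒ 184.
Beijing: row 22.654–31.986 (AQI 101–150). (150−101)·(25.051−22.654)/(31.986−22.654) + 101 = 49·2.397/9.332 + 101 ≈ 113.59 → 114.
AQIs: Kathmandu=61, Ulaanbaatar=184, Beijing=114. Sum = 61 + 184 + 114 = 359.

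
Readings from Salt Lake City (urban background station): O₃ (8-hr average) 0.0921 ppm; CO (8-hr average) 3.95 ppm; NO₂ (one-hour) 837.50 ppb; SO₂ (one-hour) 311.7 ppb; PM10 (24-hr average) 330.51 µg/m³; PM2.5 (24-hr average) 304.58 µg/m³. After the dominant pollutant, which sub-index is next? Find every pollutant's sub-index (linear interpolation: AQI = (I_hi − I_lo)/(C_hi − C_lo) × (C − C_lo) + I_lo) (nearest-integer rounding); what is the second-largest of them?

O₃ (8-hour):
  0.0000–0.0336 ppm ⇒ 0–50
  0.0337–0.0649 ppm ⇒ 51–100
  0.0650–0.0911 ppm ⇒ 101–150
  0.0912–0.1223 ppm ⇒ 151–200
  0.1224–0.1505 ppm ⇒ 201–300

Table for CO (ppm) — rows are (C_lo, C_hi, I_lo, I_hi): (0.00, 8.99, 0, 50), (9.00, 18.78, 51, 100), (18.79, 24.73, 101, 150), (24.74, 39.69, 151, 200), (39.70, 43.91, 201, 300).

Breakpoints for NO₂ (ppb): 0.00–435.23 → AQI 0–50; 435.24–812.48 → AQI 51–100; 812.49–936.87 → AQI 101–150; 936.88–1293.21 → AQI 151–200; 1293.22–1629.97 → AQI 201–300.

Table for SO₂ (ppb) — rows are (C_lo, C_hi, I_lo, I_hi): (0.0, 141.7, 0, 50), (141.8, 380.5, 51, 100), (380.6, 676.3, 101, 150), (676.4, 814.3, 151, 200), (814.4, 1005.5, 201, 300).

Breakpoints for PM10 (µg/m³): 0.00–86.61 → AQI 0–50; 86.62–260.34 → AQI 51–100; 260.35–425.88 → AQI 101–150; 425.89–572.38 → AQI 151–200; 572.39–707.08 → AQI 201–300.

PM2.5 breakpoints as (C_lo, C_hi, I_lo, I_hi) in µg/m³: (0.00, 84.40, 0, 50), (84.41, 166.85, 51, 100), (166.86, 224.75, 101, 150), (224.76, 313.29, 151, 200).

152

O₃: 0.0921 ∈ [0.0912, 0.1223] ↔ index [151, 200].
151 + (0.0921−0.0912)·(200−151)/(0.1223−0.0912) = 151 + 0.0009·49/0.0311 ≈ 152.42, so AQI = 152.
CO: row 0.00–8.99 (AQI 0–50). (50−0)·(3.95−0.00)/(8.99−0.00) + 0 = 50·3.95/8.99 + 0 ≈ 21.97 → 22.
NO₂: 837.50 ∈ [812.49, 936.87] ↔ index [101, 150].
101 + (837.50−812.49)·(150−101)/(936.87−812.49) = 101 + 25.01·49/124.38 ≈ 110.85, so AQI = 111.
SO₂: 311.7 lies in 141.8–380.5, so I_lo=51, I_hi=100, C_lo=141.8, C_hi=380.5.
(100−51)/(380.5−141.8) × (311.7−141.8) + 51 = 49/238.7 × 169.9 + 51 ≈ 85.88 → 86.
PM10: 330.51 lies in 260.35–425.88, so I_lo=101, I_hi=150, C_lo=260.35, C_hi=425.88.
(150−101)/(425.88−260.35) × (330.51−260.35) + 101 = 49/165.53 × 70.16 + 101 ≈ 121.77 → 122.
PM2.5: row 224.76–313.29 (AQI 151–200). (200−151)·(304.58−224.76)/(313.29−224.76) + 151 = 49·79.82/88.53 + 151 ≈ 195.18 → 195.
Sub-indices: O₃→152, CO→22, NO₂→111, SO₂→86, PM10→122, PM2.5→195. Ranked high→low: 195, 152, 122, 111, 86, 22. Second-highest sub-index = 152.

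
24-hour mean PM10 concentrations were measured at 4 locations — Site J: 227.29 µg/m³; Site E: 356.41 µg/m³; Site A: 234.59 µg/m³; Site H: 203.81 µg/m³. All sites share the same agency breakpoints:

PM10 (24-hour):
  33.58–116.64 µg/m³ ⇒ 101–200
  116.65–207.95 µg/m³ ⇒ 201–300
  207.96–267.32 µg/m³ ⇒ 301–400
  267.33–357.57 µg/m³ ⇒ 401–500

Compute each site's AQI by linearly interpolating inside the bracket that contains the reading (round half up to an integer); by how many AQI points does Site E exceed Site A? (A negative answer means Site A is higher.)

154

Site J: 227.29 lies in 207.96–267.32, so I_lo=301, I_hi=400, C_lo=207.96, C_hi=267.32.
(400−301)/(267.32−207.96) × (227.29−207.96) + 301 = 99/59.36 × 19.33 + 301 ≈ 333.24 → 333.
Site E 356.41: bracket 267.33–357.57 → index 401–500; slope 99/90.24, offset 89.08.
AQI = 401 + 99/90.24·89.08 ≈ 498.73 ⇒ 499.
Site A: 234.59 ∈ [207.96, 267.32] ↔ index [301, 400].
301 + (234.59−207.96)·(400−301)/(267.32−207.96) = 301 + 26.63·99/59.36 ≈ 345.41, so AQI = 345.
Site H: row 116.65–207.95 (AQI 201–300). (300−201)·(203.81−116.65)/(207.95−116.65) + 201 = 99·87.16/91.30 + 201 ≈ 295.51 → 296.
AQIs: Site J=333, Site E=499, Site A=345, Site H=296. Site E (499) − Site A (345) = 154.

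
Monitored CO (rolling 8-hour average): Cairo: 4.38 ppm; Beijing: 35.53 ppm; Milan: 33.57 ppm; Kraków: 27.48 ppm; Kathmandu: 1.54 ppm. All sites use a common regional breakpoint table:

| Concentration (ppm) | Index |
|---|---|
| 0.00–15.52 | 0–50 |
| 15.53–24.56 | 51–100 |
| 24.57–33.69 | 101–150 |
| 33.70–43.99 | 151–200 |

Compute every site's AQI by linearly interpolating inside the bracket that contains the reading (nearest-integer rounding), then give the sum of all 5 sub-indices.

445

Cairo: 4.38 ∈ [0.00, 15.52] ↔ index [0, 50].
0 + (4.38−0.00)·(50−0)/(15.52−0.00) = 0 + 4.38·50/15.52 ≈ 14.11, so AQI = 14.
Beijing: row 33.70–43.99 (AQI 151–200). (200−151)·(35.53−33.70)/(43.99−33.70) + 151 = 49·1.83/10.29 + 151 ≈ 159.71 → 160.
Milan: 33.57 ∈ [24.57, 33.69] ↔ index [101, 150].
101 + (33.57−24.57)·(150−101)/(33.69−24.57) = 101 + 9.00·49/9.12 ≈ 149.36, so AQI = 149.
Kraków 27.48: bracket 24.57–33.69 → index 101–150; slope 49/9.12, offset 2.91.
AQI = 101 + 49/9.12·2.91 ≈ 116.63 ⇒ 117.
Kathmandu: 1.54 lies in 0.00–15.52, so I_lo=0, I_hi=50, C_lo=0.00, C_hi=15.52.
(50−0)/(15.52−0.00) × (1.54−0.00) + 0 = 50/15.52 × 1.54 + 0 ≈ 4.96 → 5.
AQIs: Cairo=14, Beijing=160, Milan=149, Kraków=117, Kathmandu=5. Sum = 14 + 160 + 149 + 117 + 5 = 445.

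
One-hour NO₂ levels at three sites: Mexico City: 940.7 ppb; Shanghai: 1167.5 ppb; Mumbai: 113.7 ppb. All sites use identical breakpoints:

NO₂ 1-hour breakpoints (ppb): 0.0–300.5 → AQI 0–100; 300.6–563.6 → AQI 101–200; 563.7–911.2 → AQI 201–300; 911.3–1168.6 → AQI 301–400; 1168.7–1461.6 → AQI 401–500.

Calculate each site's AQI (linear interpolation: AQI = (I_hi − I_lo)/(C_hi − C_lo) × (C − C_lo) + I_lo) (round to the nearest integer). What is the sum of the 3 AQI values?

750

Mexico City: row 911.3–1168.6 (AQI 301–400). (400−301)·(940.7−911.3)/(1168.6−911.3) + 301 = 99·29.4/257.3 + 301 ≈ 312.31 → 312.
Shanghai: row 911.3–1168.6 (AQI 301–400). (400−301)·(1167.5−911.3)/(1168.6−911.3) + 301 = 99·256.2/257.3 + 301 ≈ 399.58 → 400.
Mumbai: 113.7 lies in 0.0–300.5, so I_lo=0, I_hi=100, C_lo=0.0, C_hi=300.5.
(100−0)/(300.5−0.0) × (113.7−0.0) + 0 = 100/300.5 × 113.7 + 0 ≈ 37.84 → 38.
AQIs: Mexico City=312, Shanghai=400, Mumbai=38. Sum = 312 + 400 + 38 = 750.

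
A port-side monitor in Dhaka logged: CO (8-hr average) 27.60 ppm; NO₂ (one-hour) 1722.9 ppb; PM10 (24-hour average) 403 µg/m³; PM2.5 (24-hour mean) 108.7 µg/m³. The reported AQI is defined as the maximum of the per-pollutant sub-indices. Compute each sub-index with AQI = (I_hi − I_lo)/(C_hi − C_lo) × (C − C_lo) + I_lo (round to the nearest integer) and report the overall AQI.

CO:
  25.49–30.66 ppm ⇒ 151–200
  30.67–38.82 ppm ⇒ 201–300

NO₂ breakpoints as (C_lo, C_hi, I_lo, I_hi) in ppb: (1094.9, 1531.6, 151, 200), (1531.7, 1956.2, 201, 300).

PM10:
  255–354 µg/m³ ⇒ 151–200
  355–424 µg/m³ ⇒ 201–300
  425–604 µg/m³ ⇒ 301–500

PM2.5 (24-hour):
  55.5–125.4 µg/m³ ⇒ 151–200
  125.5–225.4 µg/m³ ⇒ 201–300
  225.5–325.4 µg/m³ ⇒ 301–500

270

CO: 27.60 lies in 25.49–30.66, so I_lo=151, I_hi=200, C_lo=25.49, C_hi=30.66.
(200−151)/(30.66−25.49) × (27.60−25.49) + 151 = 49/5.17 × 2.11 + 151 ≈ 171.00 → 171.
NO₂: 1722.9 ∈ [1531.7, 1956.2] ↔ index [201, 300].
201 + (1722.9−1531.7)·(300−201)/(1956.2−1531.7) = 201 + 191.2·99/424.5 ≈ 245.59, so AQI = 246.
PM10 403: bracket 355–424 → index 201–300; slope 99/69, offset 48.
AQI = 201 + 99/69·48 ≈ 269.87 ⇒ 270.
PM2.5: 108.7 lies in 55.5–125.4, so I_lo=151, I_hi=200, C_lo=55.5, C_hi=125.4.
(200−151)/(125.4−55.5) × (108.7−55.5) + 151 = 49/69.9 × 53.2 + 151 ≈ 188.29 → 188.
Sub-indices: CO→171, NO₂→246, PM10→270, PM2.5→188. Overall AQI = max = 270; dominant pollutant is PM10.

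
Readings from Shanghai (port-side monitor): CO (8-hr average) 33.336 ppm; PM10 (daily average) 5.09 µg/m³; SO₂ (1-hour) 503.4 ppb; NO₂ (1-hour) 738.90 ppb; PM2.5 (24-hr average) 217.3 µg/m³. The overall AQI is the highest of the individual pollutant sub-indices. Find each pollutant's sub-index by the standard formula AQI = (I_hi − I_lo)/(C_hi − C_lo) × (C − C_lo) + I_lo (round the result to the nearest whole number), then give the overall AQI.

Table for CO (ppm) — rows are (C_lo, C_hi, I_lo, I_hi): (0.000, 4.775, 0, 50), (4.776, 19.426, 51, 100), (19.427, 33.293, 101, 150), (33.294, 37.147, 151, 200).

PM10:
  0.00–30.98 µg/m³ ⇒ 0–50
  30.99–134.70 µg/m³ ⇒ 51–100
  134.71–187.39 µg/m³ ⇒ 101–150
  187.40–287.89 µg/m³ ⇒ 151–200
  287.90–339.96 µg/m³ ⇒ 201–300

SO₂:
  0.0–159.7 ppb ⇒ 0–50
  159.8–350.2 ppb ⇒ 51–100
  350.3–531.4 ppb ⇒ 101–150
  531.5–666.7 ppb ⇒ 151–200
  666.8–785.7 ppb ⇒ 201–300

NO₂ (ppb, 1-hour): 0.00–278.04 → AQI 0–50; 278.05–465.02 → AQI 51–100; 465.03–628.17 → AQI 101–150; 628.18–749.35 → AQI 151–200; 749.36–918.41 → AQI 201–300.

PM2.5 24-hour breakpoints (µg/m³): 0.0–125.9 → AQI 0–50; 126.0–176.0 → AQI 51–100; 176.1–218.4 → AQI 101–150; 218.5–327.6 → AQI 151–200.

CO: row 33.294–37.147 (AQI 151–200). (200−151)·(33.336−33.294)/(37.147−33.294) + 151 = 49·0.042/3.853 + 151 ≈ 151.53 → 152.
PM10 5.09: bracket 0.00–30.98 → index 0–50; slope 50/30.98, offset 5.09.
AQI = 0 + 50/30.98·5.09 ≈ 8.21 ⇒ 8.
SO₂: row 350.3–531.4 (AQI 101–150). (150−101)·(503.4−350.3)/(531.4−350.3) + 101 = 49·153.1/181.1 + 101 ≈ 142.42 → 142.
NO₂: row 628.18–749.35 (AQI 151–200). (200−151)·(738.90−628.18)/(749.35−628.18) + 151 = 49·110.72/121.17 + 151 ≈ 195.77 → 196.
PM2.5: row 176.1–218.4 (AQI 101–150). (150−101)·(217.3−176.1)/(218.4−176.1) + 101 = 49·41.2/42.3 + 101 ≈ 148.73 → 149.
Sub-indices: CO→152, PM10→8, SO₂→142, NO₂→196, PM2.5→149. Overall AQI = max = 196; dominant pollutant is NO₂.
AQI 196: Unhealthy.

196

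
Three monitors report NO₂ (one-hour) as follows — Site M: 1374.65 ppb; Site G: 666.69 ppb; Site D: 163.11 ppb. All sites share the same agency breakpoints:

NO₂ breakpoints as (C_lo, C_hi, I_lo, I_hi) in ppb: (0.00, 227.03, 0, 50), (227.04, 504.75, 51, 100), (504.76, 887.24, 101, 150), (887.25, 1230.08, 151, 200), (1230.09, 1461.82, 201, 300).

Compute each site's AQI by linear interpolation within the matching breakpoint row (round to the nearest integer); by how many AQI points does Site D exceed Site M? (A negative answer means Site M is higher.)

Site M: 1374.65 ∈ [1230.09, 1461.82] ↔ index [201, 300].
201 + (1374.65−1230.09)·(300−201)/(1461.82−1230.09) = 201 + 144.56·99/231.73 ≈ 262.76, so AQI = 263.
Site G: 666.69 ∈ [504.76, 887.24] ↔ index [101, 150].
101 + (666.69−504.76)·(150−101)/(887.24−504.76) = 101 + 161.93·49/382.48 ≈ 121.75, so AQI = 122.
Site D: 163.11 ∈ [0.00, 227.03] ↔ index [0, 50].
0 + (163.11−0.00)·(50−0)/(227.03−0.00) = 0 + 163.11·50/227.03 ≈ 35.92, so AQI = 36.
AQIs: Site M=263, Site G=122, Site D=36. Site D (36) − Site M (263) = -227.

-227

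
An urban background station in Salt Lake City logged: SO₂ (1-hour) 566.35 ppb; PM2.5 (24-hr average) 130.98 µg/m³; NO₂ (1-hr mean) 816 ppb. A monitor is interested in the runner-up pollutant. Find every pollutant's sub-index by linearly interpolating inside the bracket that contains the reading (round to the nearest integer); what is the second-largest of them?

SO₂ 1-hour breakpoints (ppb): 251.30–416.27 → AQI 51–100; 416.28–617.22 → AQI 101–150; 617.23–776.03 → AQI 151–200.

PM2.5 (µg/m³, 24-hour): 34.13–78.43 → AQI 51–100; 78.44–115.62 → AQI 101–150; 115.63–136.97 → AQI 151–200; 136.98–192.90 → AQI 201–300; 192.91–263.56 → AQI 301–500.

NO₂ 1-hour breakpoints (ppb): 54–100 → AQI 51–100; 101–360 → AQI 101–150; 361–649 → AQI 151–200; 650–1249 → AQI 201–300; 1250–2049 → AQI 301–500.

SO₂ 566.35: bracket 416.28–617.22 → index 101–150; slope 49/200.94, offset 150.07.
AQI = 101 + 49/200.94·150.07 ≈ 137.60 ⇒ 138.
PM2.5: 130.98 lies in 115.63–136.97, so I_lo=151, I_hi=200, C_lo=115.63, C_hi=136.97.
(200−151)/(136.97−115.63) × (130.98−115.63) + 151 = 49/21.34 × 15.35 + 151 ≈ 186.25 → 186.
NO₂: 816 lies in 650–1249, so I_lo=201, I_hi=300, C_lo=650, C_hi=1249.
(300−201)/(1249−650) × (816−650) + 201 = 99/599 × 166 + 201 ≈ 228.44 → 228.
Sub-indices: SO₂→138, PM2.5→186, NO₂→228. Ranked high→low: 228, 186, 138. Second-highest sub-index = 186.

186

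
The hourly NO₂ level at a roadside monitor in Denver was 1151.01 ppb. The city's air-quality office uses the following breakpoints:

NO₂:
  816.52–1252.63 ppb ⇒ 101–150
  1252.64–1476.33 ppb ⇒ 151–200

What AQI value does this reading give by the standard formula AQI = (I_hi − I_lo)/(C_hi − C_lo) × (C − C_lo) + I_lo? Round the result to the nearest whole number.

NO₂: 1151.01 ∈ [816.52, 1252.63] ↔ index [101, 150].
101 + (1151.01−816.52)·(150−101)/(1252.63−816.52) = 101 + 334.49·49/436.11 ≈ 138.58, so AQI = 139.

139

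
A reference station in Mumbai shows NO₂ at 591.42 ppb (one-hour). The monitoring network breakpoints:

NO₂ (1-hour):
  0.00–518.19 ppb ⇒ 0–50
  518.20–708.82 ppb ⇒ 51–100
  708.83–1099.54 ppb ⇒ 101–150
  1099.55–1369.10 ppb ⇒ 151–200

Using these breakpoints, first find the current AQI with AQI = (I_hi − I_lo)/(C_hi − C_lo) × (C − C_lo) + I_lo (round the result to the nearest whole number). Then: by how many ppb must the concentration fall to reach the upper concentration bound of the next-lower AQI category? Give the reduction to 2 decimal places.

73.23

NO₂: 591.42 lies in 518.20–708.82, so I_lo=51, I_hi=100, C_lo=518.20, C_hi=708.82.
(100−51)/(708.82−518.20) × (591.42−518.20) + 51 = 49/190.62 × 73.22 + 51 ≈ 69.82 → 70.
Current AQI 70 is in the Moderate range (51–100). The next-lower category tops out at AQI 50, whose upper concentration bound is 518.19 ppb.
Reduction needed = 591.42 − 518.19 = 73.23 ppb.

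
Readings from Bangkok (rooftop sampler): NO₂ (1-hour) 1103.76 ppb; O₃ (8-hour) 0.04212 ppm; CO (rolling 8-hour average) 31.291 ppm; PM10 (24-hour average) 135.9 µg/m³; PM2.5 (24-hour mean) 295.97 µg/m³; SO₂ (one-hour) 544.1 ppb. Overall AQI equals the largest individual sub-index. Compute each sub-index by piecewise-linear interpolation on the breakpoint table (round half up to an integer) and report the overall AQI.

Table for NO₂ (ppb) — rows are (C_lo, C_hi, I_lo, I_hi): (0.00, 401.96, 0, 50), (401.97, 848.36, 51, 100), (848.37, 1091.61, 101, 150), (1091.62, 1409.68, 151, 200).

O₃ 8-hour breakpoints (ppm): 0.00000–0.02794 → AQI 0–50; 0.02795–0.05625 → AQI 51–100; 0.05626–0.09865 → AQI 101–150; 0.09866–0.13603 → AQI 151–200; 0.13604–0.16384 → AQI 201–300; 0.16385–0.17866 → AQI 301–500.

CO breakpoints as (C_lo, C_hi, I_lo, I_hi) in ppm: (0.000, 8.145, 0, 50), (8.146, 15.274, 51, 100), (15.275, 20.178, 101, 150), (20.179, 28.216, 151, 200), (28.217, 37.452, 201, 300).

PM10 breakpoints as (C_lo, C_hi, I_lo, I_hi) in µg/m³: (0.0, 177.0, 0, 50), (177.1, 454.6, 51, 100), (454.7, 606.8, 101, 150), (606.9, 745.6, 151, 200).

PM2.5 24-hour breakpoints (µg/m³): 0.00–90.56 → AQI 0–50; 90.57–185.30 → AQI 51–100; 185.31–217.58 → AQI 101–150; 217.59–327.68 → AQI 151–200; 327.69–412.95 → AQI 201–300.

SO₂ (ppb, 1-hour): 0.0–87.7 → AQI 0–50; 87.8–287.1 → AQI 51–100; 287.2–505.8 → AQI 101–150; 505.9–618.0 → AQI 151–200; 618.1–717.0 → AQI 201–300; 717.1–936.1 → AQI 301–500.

NO₂ 1103.76: bracket 1091.62–1409.68 → index 151–200; slope 49/318.06, offset 12.14.
AQI = 151 + 49/318.06·12.14 ≈ 152.87 ⇒ 153.
O₃: row 0.02795–0.05625 (AQI 51–100). (100−51)·(0.04212−0.02795)/(0.05625−0.02795) + 51 = 49·0.01417/0.02830 + 51 ≈ 75.53 → 76.
CO 31.291: bracket 28.217–37.452 → index 201–300; slope 99/9.235, offset 3.074.
AQI = 201 + 99/9.235·3.074 ≈ 233.95 ⇒ 234.
PM10: 135.9 ∈ [0.0, 177.0] ↔ index [0, 50].
0 + (135.9−0.0)·(50−0)/(177.0−0.0) = 0 + 135.9·50/177.0 ≈ 38.39, so AQI = 38.
PM2.5 295.97: bracket 217.59–327.68 → index 151–200; slope 49/110.09, offset 78.38.
AQI = 151 + 49/110.09·78.38 ≈ 185.89 ⇒ 186.
SO₂: 544.1 lies in 505.9–618.0, so I_lo=151, I_hi=200, C_lo=505.9, C_hi=618.0.
(200−151)/(618.0−505.9) × (544.1−505.9) + 151 = 49/112.1 × 38.2 + 151 ≈ 167.70 → 168.
Sub-indices: NO₂→153, O₃→76, CO→234, PM10→38, PM2.5→186, SO₂→168. Overall AQI = max = 234; dominant pollutant is CO.
AQI 234: Very Unhealthy.

234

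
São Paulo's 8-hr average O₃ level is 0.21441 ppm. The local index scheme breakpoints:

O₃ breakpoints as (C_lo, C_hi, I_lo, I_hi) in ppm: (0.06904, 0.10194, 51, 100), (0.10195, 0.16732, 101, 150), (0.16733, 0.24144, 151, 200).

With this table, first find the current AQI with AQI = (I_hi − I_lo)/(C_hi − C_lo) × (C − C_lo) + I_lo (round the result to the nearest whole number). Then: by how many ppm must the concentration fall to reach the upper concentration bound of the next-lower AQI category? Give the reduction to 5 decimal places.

0.04709

O₃: 0.21441 ∈ [0.16733, 0.24144] ↔ index [151, 200].
151 + (0.21441−0.16733)·(200−151)/(0.24144−0.16733) = 151 + 0.04708·49/0.07411 ≈ 182.13, so AQI = 182.
Current AQI 182 is in the Unhealthy range (151–200). The next-lower category tops out at AQI 150, whose upper concentration bound is 0.16732 ppm.
Reduction needed = 0.21441 − 0.16732 = 0.04709 ppm.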